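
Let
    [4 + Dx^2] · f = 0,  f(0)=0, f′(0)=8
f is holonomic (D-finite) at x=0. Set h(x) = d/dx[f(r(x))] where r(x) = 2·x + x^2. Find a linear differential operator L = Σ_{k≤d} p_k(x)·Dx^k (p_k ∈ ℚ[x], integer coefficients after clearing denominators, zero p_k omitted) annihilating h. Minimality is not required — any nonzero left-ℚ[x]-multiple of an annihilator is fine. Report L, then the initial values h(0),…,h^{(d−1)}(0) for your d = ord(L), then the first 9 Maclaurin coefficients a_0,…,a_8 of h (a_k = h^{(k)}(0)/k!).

L = (19 + 64·x + 96·x^2 + 64·x^3 + 16·x^4) + (-3 - 3·x)·Dx + (1 + 2·x + x^2)·Dx^2  (order 2).
h: a_k = 16, 16, -128, -256, 32/3, 480, 22784/45, -1024/45, -155104/315, …
ICs: h(0) = 16, h′(0) = 16.

f: a_k = 0, 8, 0, -16/3, 0, 16/15, 0, -32/315, 0, …
L₀ from L_f via x↦r, Dx↦r'^{-1}Dx.
h₀' ⇒ L via d/dx closure of L₀.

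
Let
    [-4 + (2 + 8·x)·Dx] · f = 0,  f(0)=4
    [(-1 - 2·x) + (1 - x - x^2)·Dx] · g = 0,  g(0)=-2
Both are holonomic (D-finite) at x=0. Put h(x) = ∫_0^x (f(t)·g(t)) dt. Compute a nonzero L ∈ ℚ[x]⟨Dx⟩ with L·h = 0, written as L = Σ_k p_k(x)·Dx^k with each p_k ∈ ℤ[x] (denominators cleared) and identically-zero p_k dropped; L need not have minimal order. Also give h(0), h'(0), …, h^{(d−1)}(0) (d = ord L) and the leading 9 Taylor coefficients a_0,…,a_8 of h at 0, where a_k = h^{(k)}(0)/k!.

L = (3 + 4·x + 6·x^2)·Dx + (-1 - 3·x + 5·x^2 + 4·x^3)·Dx^2  (order 2).
h: a_k = 0, -8, -12, -16/3, -18, -8/5, -152/3, 360/7, -257, …
ICs: h(0) = 0, h′(0) = -8.

f: a_k = 4, 8, -8, 16, -40, 112, -336, 1056, -3432, …
g: a_k = -2, -2, -4, -6, -10, -16, -26, -42, -68, …
Sym-product of L_f,L_g gives L₀ (≤ ord 1).
h=∫h₀ ⇒ L = L₀·Dx.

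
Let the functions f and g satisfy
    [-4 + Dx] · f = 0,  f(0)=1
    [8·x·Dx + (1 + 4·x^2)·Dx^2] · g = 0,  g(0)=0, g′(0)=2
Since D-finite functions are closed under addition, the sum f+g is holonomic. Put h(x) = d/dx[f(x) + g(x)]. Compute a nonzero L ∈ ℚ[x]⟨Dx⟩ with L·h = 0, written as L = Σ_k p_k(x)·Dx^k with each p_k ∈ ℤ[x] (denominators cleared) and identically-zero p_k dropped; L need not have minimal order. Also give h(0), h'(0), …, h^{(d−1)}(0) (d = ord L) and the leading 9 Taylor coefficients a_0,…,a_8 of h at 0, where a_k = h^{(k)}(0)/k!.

f: a_k = 1, 4, 8, 32/3, 32/3, 128/15, 256/45, 1024/315, 512/315, …
g: a_k = 0, 2, 0, -8/3, 0, 32/5, 0, -128/7, 0, …
L₀ := lclm(L_f,L_g); ord L₀ ≤ 1+2.
Differentiate: ansatz ord ≤ ord L₀ ⇒ L.
L = (8 - 32·x - 96·x^2 - 128·x^3) + (-6 - 8·x^2 - 64·x^4)·Dx + (1 + 2·x + 8·x^2 + 8·x^3 + 16·x^4)·Dx^2  (order 2).
h: a_k = 6, 16, 24, 128/3, 224/3, 512/15, -4736/45, 4096/315, 163328/315, …
ICs: h(0) = 6, h′(0) = 16.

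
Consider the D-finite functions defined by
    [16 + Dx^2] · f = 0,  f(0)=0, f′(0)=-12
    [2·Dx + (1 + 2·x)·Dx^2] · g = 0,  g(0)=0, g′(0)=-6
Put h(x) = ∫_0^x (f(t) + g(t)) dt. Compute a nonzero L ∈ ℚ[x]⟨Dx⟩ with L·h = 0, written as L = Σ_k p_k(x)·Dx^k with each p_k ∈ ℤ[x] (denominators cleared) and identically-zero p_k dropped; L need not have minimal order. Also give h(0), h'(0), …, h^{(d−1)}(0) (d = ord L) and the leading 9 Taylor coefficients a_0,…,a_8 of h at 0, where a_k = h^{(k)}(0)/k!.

f: a_k = 0, -12, 0, 32, 0, -128/5, 0, 1024/105, 0, …
g: a_k = 0, -6, 6, -8, 12, -96/5, 32, -384/7, 96, …
f+g: L₀ = lclm(L_f,L_g), ord ≤ 2+2.
h=∫h₀ ⇒ L = L₀·Dx.
L = (160 + 256·x + 256·x^2)·Dx^2 + (48 + 224·x + 384·x^2 + 256·x^3)·Dx^3 + (10 + 16·x + 16·x^2)·Dx^4 + (3 + 14·x + 24·x^2 + 16·x^3)·Dx^5  (order 5).
h: a_k = 0, 0, -9, 2, 6, 12/5, -112/15, 32/7, -592/105, …
ICs: h(0) = 0, h′(0) = 0, h′′(0) = -18, h′′′(0) = 12, h′′′′(0) = 144.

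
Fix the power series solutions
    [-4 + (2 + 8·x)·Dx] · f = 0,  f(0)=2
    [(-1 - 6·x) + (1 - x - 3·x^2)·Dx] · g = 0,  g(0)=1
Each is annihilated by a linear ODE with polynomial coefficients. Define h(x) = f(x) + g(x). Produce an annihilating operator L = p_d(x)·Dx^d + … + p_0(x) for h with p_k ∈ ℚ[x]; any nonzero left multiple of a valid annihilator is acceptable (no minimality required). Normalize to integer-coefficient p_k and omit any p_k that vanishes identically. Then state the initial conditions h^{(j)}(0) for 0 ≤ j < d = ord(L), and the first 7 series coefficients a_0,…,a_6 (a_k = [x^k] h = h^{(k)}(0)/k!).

f: a_k = 2, 4, -4, 8, -20, 56, -168, …
g: a_k = 1, 1, 4, 7, 19, 40, 97, …
f+g: L₀ = lclm(L_f,L_g), ord ≤ 1+1.
L = (20 + 120·x + 216·x^2 + 360·x^3) + (-12 - 74·x - 306·x^2 - 744·x^3 - 900·x^4)·Dx + (-1 + 9·x + 73·x^2 + 18·x^3 - 354·x^4 - 360·x^5)·Dx^2  (order 2).
h: a_k = 3, 5, 0, 15, -1, 96, -71, …
ICs: h(0) = 3, h′(0) = 5.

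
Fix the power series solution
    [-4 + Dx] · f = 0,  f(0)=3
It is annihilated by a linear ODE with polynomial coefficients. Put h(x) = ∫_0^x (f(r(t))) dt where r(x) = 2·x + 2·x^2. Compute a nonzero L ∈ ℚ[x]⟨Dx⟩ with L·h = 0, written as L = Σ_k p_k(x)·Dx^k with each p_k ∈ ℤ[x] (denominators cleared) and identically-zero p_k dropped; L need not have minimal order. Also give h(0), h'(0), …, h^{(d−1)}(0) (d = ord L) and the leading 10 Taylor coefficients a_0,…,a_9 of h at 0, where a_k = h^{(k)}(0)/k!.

L = (-8 - 16·x)·Dx + Dx^2  (order 2).
h: a_k = 0, 3, 12, 40, 112, 1376/5, 9088/15, 127744/105, 47360/21, 3682816/945, …
ICs: h(0) = 0, h′(0) = 3.

f: a_k = 3, 12, 24, 32, 32, 128/5, 256/15, 1024/105, 512/105, 2048/945, …
f∘r: x↦r, Dx↦Dx/r' in L_f ⇒ L₀.
Integrate: L := L₀·Dx.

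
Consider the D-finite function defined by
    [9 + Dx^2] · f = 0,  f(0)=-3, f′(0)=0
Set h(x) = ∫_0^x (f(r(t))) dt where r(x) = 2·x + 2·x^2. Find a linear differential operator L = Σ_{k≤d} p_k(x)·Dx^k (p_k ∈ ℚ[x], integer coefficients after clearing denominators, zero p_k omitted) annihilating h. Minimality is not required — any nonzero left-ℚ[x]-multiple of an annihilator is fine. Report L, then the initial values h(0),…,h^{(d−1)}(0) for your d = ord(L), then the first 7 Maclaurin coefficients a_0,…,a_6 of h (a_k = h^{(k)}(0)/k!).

f: a_k = -3, 0, 27/2, 0, -81/8, 0, 243/80, …
f∘r: x↦r, Dx↦Dx/r' in L_f ⇒ L₀.
h=∫h₀ ⇒ L = L₀·Dx.
L = (36 + 216·x + 432·x^2 + 288·x^3)·Dx - 2·Dx^2 + (1 + 2·x)·Dx^3  (order 3).
h: a_k = 0, -3, 0, 18, 27, -108/5, -108, …
ICs: h(0) = 0, h′(0) = -3, h′′(0) = 0.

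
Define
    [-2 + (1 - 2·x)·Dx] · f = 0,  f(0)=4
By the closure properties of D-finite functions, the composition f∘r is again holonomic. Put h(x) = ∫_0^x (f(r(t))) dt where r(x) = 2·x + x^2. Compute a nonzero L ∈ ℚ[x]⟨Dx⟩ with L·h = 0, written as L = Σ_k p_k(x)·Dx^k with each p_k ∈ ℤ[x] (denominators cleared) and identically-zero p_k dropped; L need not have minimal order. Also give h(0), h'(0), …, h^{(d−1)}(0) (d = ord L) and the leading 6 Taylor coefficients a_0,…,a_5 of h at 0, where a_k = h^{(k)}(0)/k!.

L = (4 + 4·x)·Dx + (-1 + 4·x + 2·x^2)·Dx^2  (order 2).
h: a_k = 0, 4, 8, 24, 80, 1424/5, …
ICs: h(0) = 0, h′(0) = 4.

f: a_k = 4, 8, 16, 32, 64, 128, …
L₀ from L_f via x↦r, Dx↦r'^{-1}Dx.
Integrate: L := L₀·Dx.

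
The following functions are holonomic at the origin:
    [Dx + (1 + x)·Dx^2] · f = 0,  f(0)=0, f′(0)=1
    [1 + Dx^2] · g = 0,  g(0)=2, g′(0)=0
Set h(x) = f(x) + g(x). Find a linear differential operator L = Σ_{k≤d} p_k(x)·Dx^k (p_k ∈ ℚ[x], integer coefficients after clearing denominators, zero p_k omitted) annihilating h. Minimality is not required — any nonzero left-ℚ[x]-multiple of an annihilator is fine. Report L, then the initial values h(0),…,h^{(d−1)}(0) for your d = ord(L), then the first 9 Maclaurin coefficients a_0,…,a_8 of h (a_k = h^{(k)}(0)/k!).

L = (7 + 2·x + x^2)·Dx + (3 + 5·x + 3·x^2 + x^3)·Dx^2 + (7 + 2·x + x^2)·Dx^3 + (3 + 5·x + 3·x^2 + x^3)·Dx^4  (order 4).
h: a_k = 2, 1, -3/2, 1/3, -1/6, 1/5, -61/360, 1/7, -2519/20160, …
ICs: h(0) = 2, h′(0) = 1, h′′(0) = -3, h′′′(0) = 2.

f: a_k = 0, 1, -1/2, 1/3, -1/4, 1/5, -1/6, 1/7, -1/8, …
g: a_k = 2, 0, -1, 0, 1/12, 0, -1/360, 0, 1/20160, …
Sum ⇒ L₀ = lclm(L_f,L_g) in ℚ(x)⟨Dx⟩.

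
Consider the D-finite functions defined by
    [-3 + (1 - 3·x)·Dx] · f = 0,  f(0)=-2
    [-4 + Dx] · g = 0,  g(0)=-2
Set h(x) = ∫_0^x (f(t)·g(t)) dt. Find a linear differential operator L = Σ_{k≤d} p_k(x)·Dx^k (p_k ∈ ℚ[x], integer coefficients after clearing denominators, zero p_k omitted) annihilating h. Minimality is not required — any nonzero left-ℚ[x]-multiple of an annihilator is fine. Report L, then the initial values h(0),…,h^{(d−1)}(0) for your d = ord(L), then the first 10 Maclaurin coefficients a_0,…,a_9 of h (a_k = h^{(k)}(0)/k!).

f: a_k = -2, -6, -18, -54, -162, -486, -1458, -4374, -13122, -39366, …
g: a_k = -2, -8, -16, -64/3, -64/3, -256/15, -512/45, -2048/315, -1024/315, -4096/2835, …
Sym-product of L_f,L_g gives L₀ (≤ ord 1).
Integrate: L := L₀·Dx.
L = (7 - 12·x)·Dx + (-1 + 3·x)·Dx^2  (order 2).
h: a_k = 0, 4, 14, 116/3, 293/3, 3644/15, 27586/45, 497572/315, 2613277/630, 4480196/405, …
ICs: h(0) = 0, h′(0) = 4.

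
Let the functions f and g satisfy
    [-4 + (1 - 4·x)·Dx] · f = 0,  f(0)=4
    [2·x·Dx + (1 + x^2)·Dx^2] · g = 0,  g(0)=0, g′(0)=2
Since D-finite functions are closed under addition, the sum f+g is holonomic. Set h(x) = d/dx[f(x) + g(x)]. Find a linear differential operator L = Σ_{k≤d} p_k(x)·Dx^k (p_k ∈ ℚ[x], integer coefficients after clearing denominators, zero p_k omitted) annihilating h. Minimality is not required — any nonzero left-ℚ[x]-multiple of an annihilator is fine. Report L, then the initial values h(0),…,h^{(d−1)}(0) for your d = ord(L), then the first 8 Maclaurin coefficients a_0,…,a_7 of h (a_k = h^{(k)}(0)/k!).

f: a_k = 4, 16, 64, 256, 1024, 4096, 16384, 65536, …
g: a_k = 0, 2, 0, -2/3, 0, 2/5, 0, -2/7, …
Weyl lclm of L_f,L_g ⇒ L₀ (ord ≤ 3).
Differentiate: ansatz ord ≤ ord L₀ ⇒ L.
L = (-8 + 128·x + 24·x^2) + (49 - 8·x + 109·x^2 + 24·x^3)·Dx + (-4 + 15·x + 15·x^3 + 4·x^4)·Dx^2  (order 2).
h: a_k = 18, 128, 766, 4096, 20482, 98304, 458750, 2097152, …
ICs: h(0) = 18, h′(0) = 128.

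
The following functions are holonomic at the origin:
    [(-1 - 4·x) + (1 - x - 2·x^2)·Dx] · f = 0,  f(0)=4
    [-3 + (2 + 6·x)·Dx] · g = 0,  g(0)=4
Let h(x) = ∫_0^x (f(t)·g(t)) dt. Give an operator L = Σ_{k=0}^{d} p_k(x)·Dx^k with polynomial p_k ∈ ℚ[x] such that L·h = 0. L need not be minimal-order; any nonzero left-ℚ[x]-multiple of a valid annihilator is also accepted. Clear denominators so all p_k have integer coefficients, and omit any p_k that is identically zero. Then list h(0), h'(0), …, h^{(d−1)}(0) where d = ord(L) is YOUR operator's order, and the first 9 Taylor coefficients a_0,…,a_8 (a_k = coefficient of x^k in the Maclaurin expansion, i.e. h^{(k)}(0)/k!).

f: a_k = 4, 4, 12, 20, 44, 84, 172, 340, 684, …
g: a_k = 4, 6, -9/2, 27/4, -405/32, 1701/64, -15309/256, 72171/512, -2814669/8192, …
Sym-product of L_f,L_g gives L₀ (≤ ord 1).
h=∫h₀ ⇒ L = L₀·Dx.
L = (5 + 11·x + 18·x^2)·Dx + (-2 - 4·x + 10·x^2 + 12·x^3)·Dx^2  (order 2).
h: a_k = 0, 16, 20, 18, 161/4, 1747/40, 3449/32, 54031/448, 345785/1024, …
ICs: h(0) = 0, h′(0) = 16.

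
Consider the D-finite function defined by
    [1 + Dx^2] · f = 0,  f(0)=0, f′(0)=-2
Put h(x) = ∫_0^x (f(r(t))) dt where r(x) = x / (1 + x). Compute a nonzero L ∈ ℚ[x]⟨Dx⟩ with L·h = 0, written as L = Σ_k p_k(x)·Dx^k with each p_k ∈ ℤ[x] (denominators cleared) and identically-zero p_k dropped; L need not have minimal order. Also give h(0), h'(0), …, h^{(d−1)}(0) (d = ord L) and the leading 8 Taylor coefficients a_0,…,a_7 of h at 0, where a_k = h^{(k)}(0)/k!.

f: a_k = 0, -2, 0, 1/3, 0, -1/60, 0, 1/2520, …
Substitute x→r, Dx→(1/r')Dx; clear ⇒ L₀.
h=∫₀ˣh₀: take L = L₀·Dx.
L = Dx + (2 + 6·x + 6·x^2 + 2·x^3)·Dx^2 + (1 + 4·x + 6·x^2 + 4·x^3 + x^4)·Dx^3  (order 3).
h: a_k = 0, 0, -1, 2/3, -5/12, 1/5, -1/360, -5/28, …
ICs: h(0) = 0, h′(0) = 0, h′′(0) = -2.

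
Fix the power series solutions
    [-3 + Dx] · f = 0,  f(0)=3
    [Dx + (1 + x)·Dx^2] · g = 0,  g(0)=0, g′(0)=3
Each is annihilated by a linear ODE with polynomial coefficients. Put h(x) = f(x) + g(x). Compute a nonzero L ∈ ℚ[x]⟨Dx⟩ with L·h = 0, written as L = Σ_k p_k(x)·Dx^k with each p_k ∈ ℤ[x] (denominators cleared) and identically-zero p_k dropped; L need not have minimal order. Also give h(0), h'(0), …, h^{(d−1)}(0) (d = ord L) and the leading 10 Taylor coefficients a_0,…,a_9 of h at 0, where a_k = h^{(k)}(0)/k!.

f: a_k = 3, 9, 27/2, 27/2, 81/8, 243/40, 243/80, 729/560, 2187/4480, 729/4480, …
g: a_k = 0, 3, -3/2, 1, -3/4, 3/5, -1/2, 3/7, -3/8, 1/3, …
Sum ⇒ L₀ = lclm(L_f,L_g) in ℚ(x)⟨Dx⟩.
L = (-15 - 9·x)·Dx + (-7 - 18·x - 9·x^2)·Dx^2 + (4 + 7·x + 3·x^2)·Dx^3  (order 3).
h: a_k = 3, 12, 12, 29/2, 75/8, 267/40, 203/80, 969/560, 507/4480, 6667/13440, …
ICs: h(0) = 3, h′(0) = 12, h′′(0) = 24.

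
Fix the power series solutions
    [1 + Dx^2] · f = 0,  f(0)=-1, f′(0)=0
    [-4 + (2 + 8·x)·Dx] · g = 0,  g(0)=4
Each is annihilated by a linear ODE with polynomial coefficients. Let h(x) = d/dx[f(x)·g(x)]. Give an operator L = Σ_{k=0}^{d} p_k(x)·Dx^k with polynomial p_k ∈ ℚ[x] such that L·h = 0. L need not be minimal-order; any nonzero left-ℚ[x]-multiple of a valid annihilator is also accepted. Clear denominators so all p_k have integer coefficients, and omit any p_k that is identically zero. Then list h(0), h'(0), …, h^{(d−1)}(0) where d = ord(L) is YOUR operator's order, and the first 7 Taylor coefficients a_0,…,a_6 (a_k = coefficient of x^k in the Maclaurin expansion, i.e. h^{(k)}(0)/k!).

L = (-7 + 336·x + 736·x^2 + 256·x^3 + 256·x^4) + (44 + 144·x - 192·x^2 - 256·x^3)·Dx + (13 + 112·x + 288·x^2 + 256·x^3 + 256·x^4)·Dx^2  (order 2).
h: a_k = -8, 20, -36, 430/3, -1565/3, 56941/30, -630413/90, …
ICs: h(0) = -8, h′(0) = 20.

f: a_k = -1, 0, 1/2, 0, -1/24, 0, 1/720, …
g: a_k = 4, 8, -8, 16, -40, 112, -336, …
f·g: L₀ = L_f ⊗_s L_g, ord ≤ 2·1.
Derive L from L₀ (diff closure).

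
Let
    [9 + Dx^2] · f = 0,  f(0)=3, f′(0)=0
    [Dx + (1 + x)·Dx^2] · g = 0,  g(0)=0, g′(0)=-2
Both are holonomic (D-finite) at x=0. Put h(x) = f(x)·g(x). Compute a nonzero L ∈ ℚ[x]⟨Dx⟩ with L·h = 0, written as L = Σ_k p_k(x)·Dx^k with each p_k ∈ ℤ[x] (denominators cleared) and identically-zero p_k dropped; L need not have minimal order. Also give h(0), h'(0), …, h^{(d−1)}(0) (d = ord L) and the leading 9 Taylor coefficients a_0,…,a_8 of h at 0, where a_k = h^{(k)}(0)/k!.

f: a_k = 3, 0, -27/2, 0, 81/8, 0, -243/80, 0, 2187/4480, …
g: a_k = 0, -2, 1, -2/3, 1/2, -2/5, 1/3, -2/7, 1/4, …
f·g: L₀ = L_f ⊗_s L_g, ord ≤ 2·2.
L = (2493 + 10854·x + 17091·x^2 + 11664·x^3 + 2916·x^4) + (612 + 1908·x + 1944·x^2 + 648·x^3)·Dx + (592 + 2484·x + 3834·x^2 + 2592·x^3 + 648·x^4)·Dx^2 + (68 + 212·x + 216·x^2 + 72·x^3)·Dx^3 + (35 + 142·x + 215·x^2 + 144·x^3 + 36·x^4)·Dx^4  (order 4).
h: a_k = 0, -6, 3, 25, -12, -249/20, 35/8, 1083/280, -69/40, …
ICs: h(0) = 0, h′(0) = -6, h′′(0) = 6, h′′′(0) = 150.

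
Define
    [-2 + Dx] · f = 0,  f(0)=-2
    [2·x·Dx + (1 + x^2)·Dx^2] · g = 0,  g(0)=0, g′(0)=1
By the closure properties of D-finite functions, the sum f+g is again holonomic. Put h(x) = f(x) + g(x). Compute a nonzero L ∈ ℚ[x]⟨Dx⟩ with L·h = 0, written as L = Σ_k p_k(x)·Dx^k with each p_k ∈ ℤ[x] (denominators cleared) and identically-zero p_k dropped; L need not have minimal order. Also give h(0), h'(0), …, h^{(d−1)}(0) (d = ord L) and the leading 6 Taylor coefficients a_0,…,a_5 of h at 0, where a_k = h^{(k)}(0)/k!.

f: a_k = -2, -4, -4, -8/3, -4/3, -8/15, …
g: a_k = 0, 1, 0, -1/3, 0, 1/5, …
f+g: L₀ = lclm(L_f,L_g), ord ≤ 1+2.
L = (2 - 4·x - 6·x^2 - 4·x^3)·Dx + (-3 - x^2 - 2·x^4)·Dx^2 + (1 + x + 2·x^2 + x^3 + x^4)·Dx^3  (order 3).
h: a_k = -2, -3, -4, -3, -4/3, -1/3, …
ICs: h(0) = -2, h′(0) = -3, h′′(0) = -8.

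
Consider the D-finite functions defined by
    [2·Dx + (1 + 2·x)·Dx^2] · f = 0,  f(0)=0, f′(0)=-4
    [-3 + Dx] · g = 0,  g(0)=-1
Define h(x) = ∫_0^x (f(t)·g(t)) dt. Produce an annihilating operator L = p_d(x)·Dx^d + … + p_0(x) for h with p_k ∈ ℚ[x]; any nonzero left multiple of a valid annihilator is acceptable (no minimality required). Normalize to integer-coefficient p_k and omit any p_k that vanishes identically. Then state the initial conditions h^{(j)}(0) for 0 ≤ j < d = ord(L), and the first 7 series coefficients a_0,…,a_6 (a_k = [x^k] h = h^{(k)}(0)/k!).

f: a_k = 0, -4, 4, -16/3, 8, -64/5, 64/3, …
g: a_k = -1, -3, -9/2, -9/2, -27/8, -81/40, -81/80, …
L₀ := L_f ⊗_s L_g (sym. prod.), ord ≤ 2.
Integrate: L := L₀·Dx.
L = (3 + 18·x)·Dx + (-4 - 12·x)·Dx^2 + (1 + 2·x)·Dx^3  (order 3).
h: a_k = 0, 0, 2, 8/3, 17/6, 8/5, 83/60, …
ICs: h(0) = 0, h′(0) = 0, h′′(0) = 4.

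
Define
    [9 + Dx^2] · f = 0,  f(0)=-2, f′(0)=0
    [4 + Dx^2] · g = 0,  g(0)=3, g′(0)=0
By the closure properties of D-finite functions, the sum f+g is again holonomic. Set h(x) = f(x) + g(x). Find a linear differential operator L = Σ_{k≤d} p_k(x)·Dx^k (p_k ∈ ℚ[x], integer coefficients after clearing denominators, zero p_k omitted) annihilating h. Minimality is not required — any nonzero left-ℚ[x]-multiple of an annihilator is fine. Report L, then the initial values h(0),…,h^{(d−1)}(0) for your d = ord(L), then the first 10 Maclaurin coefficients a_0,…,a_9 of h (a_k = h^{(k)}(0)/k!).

L = 36 + 13·Dx^2 + Dx^4  (order 4).
h: a_k = 1, 0, 3, 0, -19/4, 0, 211/120, 0, -2059/6720, 0, …
ICs: h(0) = 1, h′(0) = 0, h′′(0) = 6, h′′′(0) = 0.

f: a_k = -2, 0, 9, 0, -27/4, 0, 81/40, 0, -729/2240, 0, …
g: a_k = 3, 0, -6, 0, 2, 0, -4/15, 0, 2/105, 0, …
L₀ := lclm(L_f,L_g); ord L₀ ≤ 2+2.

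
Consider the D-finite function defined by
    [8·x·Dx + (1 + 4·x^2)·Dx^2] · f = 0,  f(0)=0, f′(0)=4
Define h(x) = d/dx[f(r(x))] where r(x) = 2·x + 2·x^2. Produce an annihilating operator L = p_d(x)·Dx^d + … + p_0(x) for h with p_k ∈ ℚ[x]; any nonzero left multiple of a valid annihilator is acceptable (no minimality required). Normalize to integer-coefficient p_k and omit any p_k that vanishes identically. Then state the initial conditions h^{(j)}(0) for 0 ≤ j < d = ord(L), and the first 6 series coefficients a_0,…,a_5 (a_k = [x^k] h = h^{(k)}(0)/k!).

L = (-2 + 32·x + 128·x^2 + 192·x^3 + 96·x^4) + (1 + 2·x + 16·x^2 + 64·x^3 + 80·x^4 + 32·x^5)·Dx  (order 1).
h: a_k = 8, 16, -128, -512, 1408, 12032, …
ICs: h(0) = 8.

f: a_k = 0, 4, 0, -16/3, 0, 64/5, …
h₀=f(r): pull back L_f along r ⇒ L₀.
h₀' ⇒ L via d/dx closure of L₀.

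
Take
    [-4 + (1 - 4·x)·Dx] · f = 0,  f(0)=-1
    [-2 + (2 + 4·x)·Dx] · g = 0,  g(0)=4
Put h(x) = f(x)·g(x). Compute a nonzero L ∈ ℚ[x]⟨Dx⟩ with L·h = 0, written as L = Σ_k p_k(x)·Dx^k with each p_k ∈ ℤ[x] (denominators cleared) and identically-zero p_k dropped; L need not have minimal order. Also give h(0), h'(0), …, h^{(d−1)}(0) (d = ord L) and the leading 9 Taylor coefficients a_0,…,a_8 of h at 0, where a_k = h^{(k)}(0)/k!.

f: a_k = -1, -4, -16, -64, -256, -1024, -4096, -16384, -65536, …
g: a_k = 4, 4, -2, 2, -5/2, 7/2, -21/4, 33/4, -429/32, …
f·g: L₀ = L_f ⊗_s L_g, ord ≤ 1·1.
L = (5 + 4·x) + (-1 + 2·x + 8·x^2)·Dx  (order 1).
h: a_k = -4, -20, -78, -314, -2507/2, -10035/2, -80259/4, -321069/4, -10273779/32, …
ICs: h(0) = -4.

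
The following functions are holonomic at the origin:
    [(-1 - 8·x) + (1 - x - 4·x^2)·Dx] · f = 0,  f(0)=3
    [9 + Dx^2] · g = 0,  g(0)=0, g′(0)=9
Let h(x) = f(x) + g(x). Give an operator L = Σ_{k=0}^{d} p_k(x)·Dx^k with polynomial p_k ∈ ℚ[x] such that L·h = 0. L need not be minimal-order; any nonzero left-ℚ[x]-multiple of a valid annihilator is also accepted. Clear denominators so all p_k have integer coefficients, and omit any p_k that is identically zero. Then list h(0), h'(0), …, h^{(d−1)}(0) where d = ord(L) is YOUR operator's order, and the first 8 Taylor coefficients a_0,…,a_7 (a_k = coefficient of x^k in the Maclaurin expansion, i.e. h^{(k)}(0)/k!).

f: a_k = 3, 3, 15, 27, 87, 195, 543, 1323, …
g: a_k = 0, 9, 0, -27/2, 0, 243/40, 0, -729/560, …
Sum ⇒ L₀ = lclm(L_f,L_g) in ℚ(x)⟨Dx⟩.
L = (567 + 4806·x + 3321·x^2 + 9936·x^3 + 6480·x^4 + 10368·x^5) + (-171 + 117·x + 441·x^2 - 135·x^3 + 540·x^4 + 3888·x^5 + 5184·x^6)·Dx + (63 + 534·x + 369·x^2 + 1104·x^3 + 720·x^4 + 1152·x^5)·Dx^2 + (-19 + 13·x + 49·x^2 - 15·x^3 + 60·x^4 + 432·x^5 + 576·x^6)·Dx^3  (order 3).
h: a_k = 3, 12, 15, 27/2, 87, 8043/40, 543, 740151/560, …
ICs: h(0) = 3, h′(0) = 12, h′′(0) = 30.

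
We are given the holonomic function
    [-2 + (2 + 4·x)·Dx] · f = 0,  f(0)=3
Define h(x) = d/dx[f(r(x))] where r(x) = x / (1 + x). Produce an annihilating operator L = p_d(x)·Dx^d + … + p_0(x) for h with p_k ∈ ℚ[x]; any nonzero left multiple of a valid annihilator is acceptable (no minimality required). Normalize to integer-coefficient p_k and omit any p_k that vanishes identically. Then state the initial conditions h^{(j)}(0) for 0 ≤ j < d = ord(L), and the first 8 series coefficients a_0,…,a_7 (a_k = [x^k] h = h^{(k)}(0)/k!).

L = (-3 - 6·x) + (-1 - 4·x - 3·x^2)·Dx  (order 1).
h: a_k = 3, -9, 45/2, -111/2, 1125/8, -2943/8, 15813/16, -43335/16, …
ICs: h(0) = 3.

f: a_k = 3, 3, -3/2, 3/2, -15/8, 21/8, -63/16, 99/16, …
h₀=f(r): pull back L_f along r ⇒ L₀.
h₀' ⇒ L via d/dx closure of L₀.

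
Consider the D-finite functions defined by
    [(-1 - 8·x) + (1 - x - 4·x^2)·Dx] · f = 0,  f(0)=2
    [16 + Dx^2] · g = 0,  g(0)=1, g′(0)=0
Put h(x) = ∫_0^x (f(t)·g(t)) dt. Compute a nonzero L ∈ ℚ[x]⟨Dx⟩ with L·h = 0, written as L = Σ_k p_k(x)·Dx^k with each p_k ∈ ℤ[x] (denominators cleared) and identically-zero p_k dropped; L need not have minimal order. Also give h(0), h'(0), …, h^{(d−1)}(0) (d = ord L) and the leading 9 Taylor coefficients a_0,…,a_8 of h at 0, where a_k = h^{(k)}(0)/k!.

L = (-8 + 16·x + 64·x^2)·Dx + (2 + 16·x)·Dx^2 + (-1 + x + 4·x^2)·Dx^3  (order 3).
h: a_k = 0, 2, 1, -2, 1/2, -2/15, 11/9, -302/315, 509/180, …
ICs: h(0) = 0, h′(0) = 2, h′′(0) = 2.

f: a_k = 2, 2, 10, 18, 58, 130, 362, 882, 2330, …
g: a_k = 1, 0, -8, 0, 32/3, 0, -256/45, 0, 512/315, …
L₀ := L_f ⊗_s L_g (sym. prod.), ord ≤ 2.
Integrate: L := L₀·Dx.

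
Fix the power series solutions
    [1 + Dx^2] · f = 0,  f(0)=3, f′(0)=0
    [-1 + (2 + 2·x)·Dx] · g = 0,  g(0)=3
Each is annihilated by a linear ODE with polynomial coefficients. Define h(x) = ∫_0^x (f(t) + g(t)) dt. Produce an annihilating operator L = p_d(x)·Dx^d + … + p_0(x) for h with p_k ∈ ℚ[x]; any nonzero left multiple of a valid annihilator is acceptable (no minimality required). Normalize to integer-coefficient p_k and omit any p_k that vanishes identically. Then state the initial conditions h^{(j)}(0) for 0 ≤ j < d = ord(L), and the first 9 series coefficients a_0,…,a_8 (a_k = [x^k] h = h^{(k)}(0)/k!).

L = (-7 - 8·x - 4·x^2)·Dx + (6 + 22·x + 24·x^2 + 8·x^3)·Dx^2 + (-7 - 8·x - 4·x^2)·Dx^3 + (6 + 22·x + 24·x^2 + 8·x^3)·Dx^4  (order 4).
h: a_k = 0, 6, 3/4, -5/8, 3/64, 1/640, 7/512, -1009/107520, 99/16384, …
ICs: h(0) = 0, h′(0) = 6, h′′(0) = 3/2, h′′′(0) = -15/4.

f: a_k = 3, 0, -3/2, 0, 1/8, 0, -1/240, 0, 1/13440, …
g: a_k = 3, 3/2, -3/8, 3/16, -15/128, 21/256, -63/1024, 99/2048, -1287/32768, …
Sum ⇒ L₀ = lclm(L_f,L_g) in ℚ(x)⟨Dx⟩.
h=∫₀ˣh₀: take L = L₀·Dx.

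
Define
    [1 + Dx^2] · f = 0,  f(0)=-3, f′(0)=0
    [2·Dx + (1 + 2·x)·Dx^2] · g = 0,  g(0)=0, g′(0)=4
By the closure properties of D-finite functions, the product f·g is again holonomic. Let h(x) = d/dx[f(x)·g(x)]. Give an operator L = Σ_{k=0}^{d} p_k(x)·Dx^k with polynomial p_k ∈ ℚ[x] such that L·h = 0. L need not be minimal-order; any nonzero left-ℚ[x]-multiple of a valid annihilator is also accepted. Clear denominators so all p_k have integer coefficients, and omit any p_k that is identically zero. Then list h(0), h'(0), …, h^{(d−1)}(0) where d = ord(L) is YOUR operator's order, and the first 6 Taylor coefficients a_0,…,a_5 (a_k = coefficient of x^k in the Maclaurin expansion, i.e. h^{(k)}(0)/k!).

L = (-52 - 31·x - 87·x^2 - 96·x^3 - 8·x^4 + 48·x^5 + 16·x^6) + (-33 - 98·x - 80·x^2 + 80·x^4 + 32·x^5)·Dx + (-55 - 46·x - 110·x^2 - 96·x^3 + 32·x^4 + 96·x^5 + 32·x^6)·Dx^2 + (-33 - 98·x - 80·x^2 + 80·x^4 + 32·x^5)·Dx^3 + (-3 - 15·x - 23·x^2 + 40·x^4 + 48·x^5 + 16·x^6)·Dx^4  (order 4).
h: a_k = -12, 24, -30, 72, -309/2, 315, …
ICs: h(0) = -12, h′(0) = 24, h′′(0) = -60, h′′′(0) = 432.

f: a_k = -3, 0, 3/2, 0, -1/8, 0, …
g: a_k = 0, 4, -4, 16/3, -8, 64/5, …
L₀ := L_f ⊗_s L_g (sym. prod.), ord ≤ 4.
h=h₀': d/dx-closure on L₀ ⇒ L.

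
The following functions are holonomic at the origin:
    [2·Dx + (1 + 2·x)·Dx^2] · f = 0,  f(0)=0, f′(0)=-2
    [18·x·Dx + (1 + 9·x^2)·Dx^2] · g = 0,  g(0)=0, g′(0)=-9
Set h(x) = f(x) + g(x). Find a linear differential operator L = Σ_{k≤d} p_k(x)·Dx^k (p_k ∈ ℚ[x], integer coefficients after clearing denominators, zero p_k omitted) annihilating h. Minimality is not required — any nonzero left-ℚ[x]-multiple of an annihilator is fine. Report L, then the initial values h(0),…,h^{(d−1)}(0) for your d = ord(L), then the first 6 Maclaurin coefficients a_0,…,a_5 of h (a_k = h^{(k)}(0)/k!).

L = (-18 - 108·x + 486·x^2 + 324·x^3)·Dx + (-13 - 36·x + 135·x^2 + 972·x^3 + 648·x^4)·Dx^2 + (-1 + 7·x + 18·x^2 + 81·x^3 + 243·x^4 + 162·x^5)·Dx^3  (order 3).
h: a_k = 0, -11, 2, 73/3, 4, -761/5, …
ICs: h(0) = 0, h′(0) = -11, h′′(0) = 4.

f: a_k = 0, -2, 2, -8/3, 4, -32/5, …
g: a_k = 0, -9, 0, 27, 0, -729/5, …
Sum ⇒ L₀ = lclm(L_f,L_g) in ℚ(x)⟨Dx⟩.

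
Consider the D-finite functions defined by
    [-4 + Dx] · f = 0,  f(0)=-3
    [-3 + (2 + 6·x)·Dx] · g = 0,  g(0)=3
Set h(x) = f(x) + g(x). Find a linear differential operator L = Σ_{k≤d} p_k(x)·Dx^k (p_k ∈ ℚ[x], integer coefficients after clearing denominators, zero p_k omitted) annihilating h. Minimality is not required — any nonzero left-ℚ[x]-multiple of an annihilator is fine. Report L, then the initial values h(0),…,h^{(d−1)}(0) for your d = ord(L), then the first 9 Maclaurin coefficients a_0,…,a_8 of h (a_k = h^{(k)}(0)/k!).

L = (132 + 288·x) + (-73 - 384·x - 576·x^2)·Dx + (10 + 78·x + 144·x^2)·Dx^2  (order 2).
h: a_k = 0, -15/2, -219/8, -431/16, -5311/128, -7253/1280, -951049/15360, 20636713/215040, -903397951/3440640, …
ICs: h(0) = 0, h′(0) = -15/2.

f: a_k = -3, -12, -24, -32, -32, -128/5, -256/15, -1024/105, -512/105, …
g: a_k = 3, 9/2, -27/8, 81/16, -1215/128, 5103/256, -45927/1024, 216513/2048, -8444007/32768, …
f+g: L₀ = lclm(L_f,L_g), ord ≤ 1+1.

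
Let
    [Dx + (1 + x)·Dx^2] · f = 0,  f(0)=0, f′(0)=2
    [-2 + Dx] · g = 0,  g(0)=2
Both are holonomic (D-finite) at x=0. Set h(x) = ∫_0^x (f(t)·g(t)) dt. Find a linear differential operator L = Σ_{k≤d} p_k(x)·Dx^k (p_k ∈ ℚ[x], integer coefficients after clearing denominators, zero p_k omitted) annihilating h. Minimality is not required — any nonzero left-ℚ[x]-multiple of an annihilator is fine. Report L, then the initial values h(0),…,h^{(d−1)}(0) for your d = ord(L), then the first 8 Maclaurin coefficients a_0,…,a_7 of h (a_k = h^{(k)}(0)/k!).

L = (2 + 4·x)·Dx + (-3 - 4·x)·Dx^2 + (1 + x)·Dx^3  (order 3).
h: a_k = 0, 0, 2, 2, 4/3, 3/5, 11/45, 4/63, …
ICs: h(0) = 0, h′(0) = 0, h′′(0) = 4.

f: a_k = 0, 2, -1, 2/3, -1/2, 2/5, -1/3, 2/7, …
g: a_k = 2, 4, 4, 8/3, 4/3, 8/15, 8/45, 16/315, …
L₀ := L_f ⊗_s L_g (sym. prod.), ord ≤ 2.
h=∫h₀ ⇒ L = L₀·Dx.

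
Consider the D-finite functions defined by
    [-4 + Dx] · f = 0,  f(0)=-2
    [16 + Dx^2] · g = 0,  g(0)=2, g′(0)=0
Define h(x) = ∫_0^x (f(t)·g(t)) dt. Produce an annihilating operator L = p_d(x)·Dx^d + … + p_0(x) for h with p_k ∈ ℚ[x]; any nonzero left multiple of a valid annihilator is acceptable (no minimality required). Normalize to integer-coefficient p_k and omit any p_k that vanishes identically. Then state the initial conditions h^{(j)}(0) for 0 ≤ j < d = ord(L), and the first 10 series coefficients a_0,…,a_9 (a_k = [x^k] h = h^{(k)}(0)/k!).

f: a_k = -2, -8, -16, -64/3, -64/3, -256/15, -512/45, -2048/315, -1024/315, -4096/2835, …
g: a_k = 2, 0, -16, 0, 64/3, 0, -512/45, 0, 1024/315, 0, …
f·g: L₀ = L_f ⊗_s L_g, ord ≤ 1·2.
Integrate: L := L₀·Dx.
L = 32·Dx - 8·Dx^2 + Dx^3  (order 3).
h: a_k = 0, -4, -8, 0, 64/3, 512/15, 1024/45, 0, -4096/315, -32768/2835, …
ICs: h(0) = 0, h′(0) = -4, h′′(0) = -16.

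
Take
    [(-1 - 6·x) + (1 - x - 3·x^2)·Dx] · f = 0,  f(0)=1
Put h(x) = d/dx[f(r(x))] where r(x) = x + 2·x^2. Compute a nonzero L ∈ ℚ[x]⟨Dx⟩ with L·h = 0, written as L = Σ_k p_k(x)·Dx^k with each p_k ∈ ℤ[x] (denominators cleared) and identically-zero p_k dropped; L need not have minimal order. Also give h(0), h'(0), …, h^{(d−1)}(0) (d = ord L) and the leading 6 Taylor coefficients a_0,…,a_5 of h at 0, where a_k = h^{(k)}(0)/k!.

f: a_k = 1, 1, 4, 7, 19, 40, …
L₀ from L_f via x↦r, Dx↦r'^{-1}Dx.
Derive L from L₀ (diff closure).
L = (12 + 102·x + 366·x^2 + 1008·x^3 + 2808·x^4 + 4320·x^5 + 2880·x^6) + (-1 - 9·x - 21·x^2 + 50·x^3 + 360·x^4 + 792·x^5 + 1008·x^6 + 576·x^7)·Dx  (order 1).
h: a_k = 1, 12, 69, 308, 1380, 6054, …
ICs: h(0) = 1.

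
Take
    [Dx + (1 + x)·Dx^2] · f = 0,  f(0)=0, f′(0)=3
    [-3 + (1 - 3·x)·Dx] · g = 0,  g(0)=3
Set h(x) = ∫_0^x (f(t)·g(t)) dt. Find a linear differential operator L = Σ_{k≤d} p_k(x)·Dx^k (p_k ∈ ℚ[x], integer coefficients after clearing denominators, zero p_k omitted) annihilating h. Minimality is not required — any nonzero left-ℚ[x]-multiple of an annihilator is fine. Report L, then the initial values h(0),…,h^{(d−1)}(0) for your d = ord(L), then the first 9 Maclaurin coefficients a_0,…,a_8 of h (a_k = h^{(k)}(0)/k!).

L = 3·Dx + (5 + 9·x)·Dx^2 + (-1 + 2·x + 3·x^2)·Dx^3  (order 3).
h: a_k = 0, 0, 9/2, 15/2, 141/8, 837/20, 4197/40, 37743/140, 792783/1120, …
ICs: h(0) = 0, h′(0) = 0, h′′(0) = 9.

f: a_k = 0, 3, -3/2, 1, -3/4, 3/5, -1/2, 3/7, -3/8, …
g: a_k = 3, 9, 27, 81, 243, 729, 2187, 6561, 19683, …
h₀=f·g: eliminate ⇒ L₀, order ≤ 2·1.
∫: right-multiply L₀ by Dx.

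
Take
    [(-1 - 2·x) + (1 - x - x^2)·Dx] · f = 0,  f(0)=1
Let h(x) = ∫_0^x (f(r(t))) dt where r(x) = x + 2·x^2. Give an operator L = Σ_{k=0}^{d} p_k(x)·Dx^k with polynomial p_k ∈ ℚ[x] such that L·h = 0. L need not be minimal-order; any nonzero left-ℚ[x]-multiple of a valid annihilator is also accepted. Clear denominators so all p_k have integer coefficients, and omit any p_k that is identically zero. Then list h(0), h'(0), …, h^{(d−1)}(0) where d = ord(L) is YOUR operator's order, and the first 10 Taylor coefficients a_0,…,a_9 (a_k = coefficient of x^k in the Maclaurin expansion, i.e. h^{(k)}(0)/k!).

f: a_k = 1, 1, 2, 3, 5, 8, 13, 21, 34, 55, …
Substitute x→r, Dx→(1/r')Dx; clear ⇒ L₀.
h=∫h₀ ⇒ L = L₀·Dx.
L = (1 + 6·x + 12·x^2 + 16·x^3)·Dx + (-1 + x + 3·x^2 + 4·x^3 + 4·x^4)·Dx^2  (order 2).
h: a_k = 0, 1, 1/2, 4/3, 11/4, 31/5, 14, 237/7, 657/8, 1828/9, …
ICs: h(0) = 0, h′(0) = 1.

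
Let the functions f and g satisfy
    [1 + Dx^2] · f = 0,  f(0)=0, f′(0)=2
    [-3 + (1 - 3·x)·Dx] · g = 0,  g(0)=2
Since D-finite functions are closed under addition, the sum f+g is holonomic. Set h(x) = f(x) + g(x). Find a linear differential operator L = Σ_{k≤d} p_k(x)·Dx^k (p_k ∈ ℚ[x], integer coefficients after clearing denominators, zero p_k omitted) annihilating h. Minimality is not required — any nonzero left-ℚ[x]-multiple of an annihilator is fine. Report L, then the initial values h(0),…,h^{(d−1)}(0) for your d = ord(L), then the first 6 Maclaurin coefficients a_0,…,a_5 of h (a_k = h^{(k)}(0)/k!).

L = (-165 + 18·x - 27·x^2) + (19 - 63·x + 27·x^2 - 27·x^3)·Dx + (-165 + 18·x - 27·x^2)·Dx^2 + (19 - 63·x + 27·x^2 - 27·x^3)·Dx^3  (order 3).
h: a_k = 2, 8, 18, 161/3, 162, 29161/60, …
ICs: h(0) = 2, h′(0) = 8, h′′(0) = 36.

f: a_k = 0, 2, 0, -1/3, 0, 1/60, …
g: a_k = 2, 6, 18, 54, 162, 486, …
f+g: L₀ = lclm(L_f,L_g), ord ≤ 2+1.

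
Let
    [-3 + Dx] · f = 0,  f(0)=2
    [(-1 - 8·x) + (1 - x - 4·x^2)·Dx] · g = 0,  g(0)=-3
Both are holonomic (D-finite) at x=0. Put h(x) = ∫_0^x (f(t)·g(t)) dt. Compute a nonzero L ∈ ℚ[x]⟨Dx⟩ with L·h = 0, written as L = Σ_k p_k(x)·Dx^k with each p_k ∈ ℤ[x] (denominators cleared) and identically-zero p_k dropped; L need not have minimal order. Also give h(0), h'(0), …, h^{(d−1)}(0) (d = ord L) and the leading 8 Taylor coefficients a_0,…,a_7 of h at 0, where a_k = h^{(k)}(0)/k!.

L = (4 + 5·x - 12·x^2)·Dx + (-1 + x + 4·x^2)·Dx^2  (order 2).
h: a_k = 0, -6, -12, -25, -99/2, -2073/20, -1102/5, -19437/40, …
ICs: h(0) = 0, h′(0) = -6.

f: a_k = 2, 6, 9, 9, 27/4, 81/20, 81/40, 243/280, …
g: a_k = -3, -3, -15, -27, -87, -195, -543, -1323, …
Sym-product of L_f,L_g gives L₀ (≤ ord 1).
h=∫h₀ ⇒ L = L₀·Dx.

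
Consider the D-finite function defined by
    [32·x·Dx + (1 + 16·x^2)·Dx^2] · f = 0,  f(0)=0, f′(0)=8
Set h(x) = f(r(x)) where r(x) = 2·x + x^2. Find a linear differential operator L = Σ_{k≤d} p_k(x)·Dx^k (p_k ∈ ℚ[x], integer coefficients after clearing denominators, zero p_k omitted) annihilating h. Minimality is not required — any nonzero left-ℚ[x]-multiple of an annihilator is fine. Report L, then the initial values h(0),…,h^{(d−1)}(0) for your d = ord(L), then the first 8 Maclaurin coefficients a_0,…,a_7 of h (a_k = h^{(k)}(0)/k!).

L = (-1 + 128·x + 256·x^2 + 192·x^3 + 48·x^4)·Dx + (1 + x + 64·x^2 + 128·x^3 + 80·x^4 + 16·x^5)·Dx^2  (order 2).
h: a_k = 0, 16, 8, -1024/3, -512, 64256/5, 98176/3, -3964928/7, …
ICs: h(0) = 0, h′(0) = 16.

f: a_k = 0, 8, 0, -128/3, 0, 2048/5, 0, -32768/7, …
Substitute x→r, Dx→(1/r')Dx; clear ⇒ L₀.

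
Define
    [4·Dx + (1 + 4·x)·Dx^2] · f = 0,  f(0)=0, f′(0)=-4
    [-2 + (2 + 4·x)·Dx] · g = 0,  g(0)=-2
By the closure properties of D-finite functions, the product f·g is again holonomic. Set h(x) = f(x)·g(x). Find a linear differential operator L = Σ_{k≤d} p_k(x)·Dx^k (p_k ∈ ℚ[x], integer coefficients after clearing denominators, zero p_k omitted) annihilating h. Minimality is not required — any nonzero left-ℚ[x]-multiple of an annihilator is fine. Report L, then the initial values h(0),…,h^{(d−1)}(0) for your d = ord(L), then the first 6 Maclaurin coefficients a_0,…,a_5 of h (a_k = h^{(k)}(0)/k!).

f: a_k = 0, -4, 8, -64/3, 64, -1024/5, …
g: a_k = -2, -2, 1, -1, 5/4, -7/4, …
Sym-product of L_f,L_g gives L₀ (≤ ord 2).
L = (-1 + 4·x) + (2 + 4·x)·Dx + (1 + 8·x + 20·x^2 + 16·x^3)·Dx^2  (order 2).
h: a_k = 0, 8, -8, 68/3, -220/3, 3709/15, …
ICs: h(0) = 0, h′(0) = 8.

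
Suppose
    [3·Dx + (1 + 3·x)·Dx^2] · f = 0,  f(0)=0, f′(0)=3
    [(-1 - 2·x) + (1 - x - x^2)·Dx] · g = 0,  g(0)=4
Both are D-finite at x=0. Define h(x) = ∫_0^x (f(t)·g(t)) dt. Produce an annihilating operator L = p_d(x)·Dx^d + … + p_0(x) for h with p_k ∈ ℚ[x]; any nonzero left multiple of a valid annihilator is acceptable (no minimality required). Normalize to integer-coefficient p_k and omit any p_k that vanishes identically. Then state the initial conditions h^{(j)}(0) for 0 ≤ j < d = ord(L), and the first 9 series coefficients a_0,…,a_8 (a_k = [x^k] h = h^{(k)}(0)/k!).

L = (5 + 12·x)·Dx + (-1 + 13·x + 15·x^2)·Dx^2 + (-1 - 2·x + 4·x^2 + 3·x^3)·Dx^3  (order 3).
h: a_k = 0, 0, 6, -2, 21/2, -9, 319/10, -1698/35, 38553/280, …
ICs: h(0) = 0, h′(0) = 0, h′′(0) = 12.

f: a_k = 0, 3, -9/2, 9, -81/4, 243/5, -243/2, 2187/7, -6561/8, …
g: a_k = 4, 4, 8, 12, 20, 32, 52, 84, 136, …
f·g: L₀ = L_f ⊗_s L_g, ord ≤ 2·1.
h=∫₀ˣh₀: take L = L₀·Dx.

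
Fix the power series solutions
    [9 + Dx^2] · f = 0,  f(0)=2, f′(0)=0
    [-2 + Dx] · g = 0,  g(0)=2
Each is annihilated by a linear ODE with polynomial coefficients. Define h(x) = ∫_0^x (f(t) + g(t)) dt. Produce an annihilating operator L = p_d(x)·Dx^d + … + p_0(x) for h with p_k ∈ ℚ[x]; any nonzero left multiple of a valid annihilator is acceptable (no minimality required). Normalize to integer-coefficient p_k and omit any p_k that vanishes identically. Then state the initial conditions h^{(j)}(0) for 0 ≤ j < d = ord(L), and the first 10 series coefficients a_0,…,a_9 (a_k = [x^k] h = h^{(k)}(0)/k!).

f: a_k = 2, 0, -9, 0, 27/4, 0, -81/40, 0, 729/2240, 0, …
g: a_k = 2, 4, 4, 8/3, 4/3, 8/15, 8/45, 16/315, 4/315, 8/2835, …
L₀ := lclm(L_f,L_g); ord L₀ ≤ 2+1.
h=∫h₀ ⇒ L = L₀·Dx.
L = -18·Dx + 9·Dx^2 - 2·Dx^3 + Dx^4  (order 4).
h: a_k = 0, 4, 2, -5/3, 2/3, 97/60, 4/45, -19/72, 2/315, 6817/181440, …
ICs: h(0) = 0, h′(0) = 4, h′′(0) = 4, h′′′(0) = -10.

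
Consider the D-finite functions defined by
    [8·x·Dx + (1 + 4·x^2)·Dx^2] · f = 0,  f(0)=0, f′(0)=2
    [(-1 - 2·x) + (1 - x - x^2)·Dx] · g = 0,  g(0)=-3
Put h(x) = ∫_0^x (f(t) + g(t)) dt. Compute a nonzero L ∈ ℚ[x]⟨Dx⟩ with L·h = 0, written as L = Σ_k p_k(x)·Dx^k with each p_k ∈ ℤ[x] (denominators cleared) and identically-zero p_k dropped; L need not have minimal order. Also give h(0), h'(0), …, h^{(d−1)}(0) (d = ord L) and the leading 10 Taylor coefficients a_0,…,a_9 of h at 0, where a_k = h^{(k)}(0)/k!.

f: a_k = 0, 2, 0, -8/3, 0, 32/5, 0, -128/7, 0, 512/9, …
g: a_k = -3, -3, -6, -9, -15, -24, -39, -63, -102, -165, …
Weyl lclm of L_f,L_g ⇒ L₀ (ord ≤ 3).
h=∫₀ˣh₀: take L = L₀·Dx.
L = (16 - 64·x - 400·x^2 - 576·x^3 - 696·x^4 - 96·x^6)·Dx^2 + (-13 - 24·x - 22·x^2 - 204·x^3 - 548·x^4 - 488·x^5 - 48·x^6 - 96·x^7)·Dx^3 + (2 + 5·x + 14·x^2 - 2·x^3 + 13·x^4 - 92·x^5 - 48·x^6 - 16·x^7 - 16·x^8)·Dx^4  (order 4).
h: a_k = 0, -3, -1/2, -2, -35/12, -3, -44/15, -39/7, -569/56, -34/3, …
ICs: h(0) = 0, h′(0) = -3, h′′(0) = -1, h′′′(0) = -12.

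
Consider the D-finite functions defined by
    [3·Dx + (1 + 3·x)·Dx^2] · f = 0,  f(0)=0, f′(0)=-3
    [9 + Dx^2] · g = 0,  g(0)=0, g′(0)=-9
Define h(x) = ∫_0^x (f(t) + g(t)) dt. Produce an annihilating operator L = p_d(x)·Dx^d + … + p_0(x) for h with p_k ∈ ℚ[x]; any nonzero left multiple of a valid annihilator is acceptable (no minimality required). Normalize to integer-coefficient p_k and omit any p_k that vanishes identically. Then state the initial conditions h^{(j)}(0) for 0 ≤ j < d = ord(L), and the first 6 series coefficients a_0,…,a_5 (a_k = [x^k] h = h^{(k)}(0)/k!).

L = (63 + 54·x + 81·x^2)·Dx^2 + (9 + 45·x + 81·x^2 + 81·x^3)·Dx^3 + (7 + 6·x + 9·x^2)·Dx^4 + (1 + 5·x + 9·x^2 + 9·x^3)·Dx^5  (order 5).
h: a_k = 0, 0, -6, 3/2, 9/8, 81/20, …
ICs: h(0) = 0, h′(0) = 0, h′′(0) = -12, h′′′(0) = 9, h′′′′(0) = 27.

f: a_k = 0, -3, 9/2, -9, 81/4, -243/5, …
g: a_k = 0, -9, 0, 27/2, 0, -243/40, …
Weyl lclm of L_f,L_g ⇒ L₀ (ord ≤ 4).
Integrate: L := L₀·Dx.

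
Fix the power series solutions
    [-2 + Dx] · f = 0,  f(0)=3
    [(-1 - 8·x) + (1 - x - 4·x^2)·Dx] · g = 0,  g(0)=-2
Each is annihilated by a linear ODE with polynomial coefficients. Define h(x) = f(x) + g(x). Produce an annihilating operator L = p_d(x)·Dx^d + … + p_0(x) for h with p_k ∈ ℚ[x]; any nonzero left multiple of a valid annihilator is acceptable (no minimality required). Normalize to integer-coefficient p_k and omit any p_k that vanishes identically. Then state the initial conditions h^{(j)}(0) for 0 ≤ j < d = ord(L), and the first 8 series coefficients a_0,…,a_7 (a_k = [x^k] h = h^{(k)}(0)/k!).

f: a_k = 3, 6, 6, 4, 2, 4/5, 4/15, 8/105, …
g: a_k = -2, -2, -10, -18, -58, -130, -362, -882, …
f+g: L₀ = lclm(L_f,L_g), ord ≤ 1+1.
L = (16 + 20·x + 240·x^2 + 128·x^3) + (-6 - 32·x - 124·x^2 + 32·x^3 + 64·x^4)·Dx + (-1 + 11·x + 2·x^2 - 48·x^3 - 32·x^4)·Dx^2  (order 2).
h: a_k = 1, 4, -4, -14, -56, -646/5, -5426/15, -92602/105, …
ICs: h(0) = 1, h′(0) = 4.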